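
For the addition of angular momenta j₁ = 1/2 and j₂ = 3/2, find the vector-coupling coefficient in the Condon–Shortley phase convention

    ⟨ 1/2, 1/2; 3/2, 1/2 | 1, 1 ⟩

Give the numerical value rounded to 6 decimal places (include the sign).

j₁+j₂−J=1  J+j₁−j₂=0  J−j₁+j₂=2  j₁+j₂+J+1=4
(j₁±m₁, j₂±m₂, J±M) = (1,0,2,1,2,0)
P² = 1
sum k=0..0:
  [0] +1/2 = 1/2
S = 1/2
C² = P²·S² = 1/4 ; C = +0.500000

+0.500000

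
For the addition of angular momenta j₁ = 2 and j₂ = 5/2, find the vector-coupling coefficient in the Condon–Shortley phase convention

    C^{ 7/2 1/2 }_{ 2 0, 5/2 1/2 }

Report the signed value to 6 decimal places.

j₁+j₂−J=1  J+j₁−j₂=3  J−j₁+j₂=4  j₁+j₂+J+1=9
(j₁±m₁, j₂±m₂, J±M) = (2,2,3,2,4,3)
P² = 768/35
sum k=0..1:
  [0] +1/12 = 1/12
  [1] −1/8 = -1/8
S = -1/24
C² = P²·S² = 4/105 ; C = -0.195180

−√(4/105) = -0.195180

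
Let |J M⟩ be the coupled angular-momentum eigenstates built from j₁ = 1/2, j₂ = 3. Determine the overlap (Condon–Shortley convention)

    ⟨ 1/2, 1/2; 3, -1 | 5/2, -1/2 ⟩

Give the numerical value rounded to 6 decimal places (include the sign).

+√(4/7) ≈ +0.755929

triangle: 1!×0!×5!/7! = 120/5040
(j±m)!: 1!×0!×2!×4!×2!×3! = 576
prefactor² = (2J+1)×Δ×N² = 576/7
  k=0: +1/(0!×1!×0!×2!×0!×3!) = 1/12
Σ = 1/12  ⇒  CG² = 576/7×1/12² = 4/7
CG = +√(4/7) = +0.755929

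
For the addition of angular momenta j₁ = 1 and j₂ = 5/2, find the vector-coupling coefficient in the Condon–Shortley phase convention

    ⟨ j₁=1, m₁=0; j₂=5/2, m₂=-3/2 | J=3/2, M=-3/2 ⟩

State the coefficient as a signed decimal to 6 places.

triangle: 2!×0!×3!/6! = 12/720
(j±m)!: 1!×1!×1!×4!×0!×3! = 144
prefactor² = (2J+1)×Δ×N² = 48/5
  k=1: −1/(1!×1!×0!×0!×0!×3!) = -1/6
Σ = -1/6  ⇒  CG² = 48/5×(-1/6)² = 4/15
CG = −√(4/15) = -0.516398

−√(4/15) ≈ -0.516398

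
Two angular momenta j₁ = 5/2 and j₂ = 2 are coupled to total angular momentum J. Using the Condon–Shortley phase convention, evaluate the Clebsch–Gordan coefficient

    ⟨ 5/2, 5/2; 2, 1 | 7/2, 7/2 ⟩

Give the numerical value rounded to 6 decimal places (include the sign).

√[8·1!4!3!/9! · 5!0!3!1!7!0!] = √(11520)
  +(−1)^0/∏(0,1,0,3,4,0)! = 1/144  (running 1/144)
⟨..|..⟩ = √(11520)·(1/144) = +0.745356

+√(5/9) ≈ +0.745356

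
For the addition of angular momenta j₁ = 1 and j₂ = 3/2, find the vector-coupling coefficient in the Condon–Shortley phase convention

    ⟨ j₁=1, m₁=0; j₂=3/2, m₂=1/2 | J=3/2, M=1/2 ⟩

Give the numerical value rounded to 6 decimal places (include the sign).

-0.258199  (= −√(1/15))

j₁+j₂−J=1  J+j₁−j₂=1  J−j₁+j₂=2  j₁+j₂+J+1=5
(j₁±m₁, j₂±m₂, J±M) = (1,1,2,1,2,1)
P² = 4/15
sum k=0..1:
  [0] +1/2 = 1/2
  [1] −1/1 = -1
S = -1/2
C² = P²·S² = 1/15 ; C = -0.258199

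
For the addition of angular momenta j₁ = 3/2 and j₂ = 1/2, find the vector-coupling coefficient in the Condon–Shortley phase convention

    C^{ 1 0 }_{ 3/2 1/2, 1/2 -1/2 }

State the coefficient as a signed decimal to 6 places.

+√(1/2) = +0.707107

j₁+j₂−J=1  J+j₁−j₂=2  J−j₁+j₂=0  j₁+j₂+J+1=4
(j₁±m₁, j₂±m₂, J±M) = (2,1,0,1,1,1)
P² = 1/2
sum k=0..0:
  [0] +1/1 = 1
S = 1
C² = P²·S² = 1/2 ; C = +0.707107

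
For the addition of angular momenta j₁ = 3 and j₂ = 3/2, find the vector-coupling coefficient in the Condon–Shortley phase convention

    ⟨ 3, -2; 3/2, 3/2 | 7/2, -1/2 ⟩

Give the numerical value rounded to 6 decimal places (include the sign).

triangle: 1!*5!*2!/9! = 240/362880
(j±m)!: 1!*5!*3!*0!*3!*4! = 103680
prefactor² = (2J+1)*Δ*N² = 3840/7
  k=1: −1/(1!*0!*4!*2!*1!*0!) = -1/48
Σ = -1/48  ⇒  CG² = 3840/7*(-1/48)² = 5/21
CG = −√(5/21) = -0.487950

-0.487950  (= −√(5/21))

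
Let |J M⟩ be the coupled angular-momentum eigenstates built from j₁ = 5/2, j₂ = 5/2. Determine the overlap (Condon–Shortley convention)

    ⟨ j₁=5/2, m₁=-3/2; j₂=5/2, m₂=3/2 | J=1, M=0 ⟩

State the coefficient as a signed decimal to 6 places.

j₁+j₂−J=4  J+j₁−j₂=1  J−j₁+j₂=1  j₁+j₂+J+1=7
(j₁±m₁, j₂±m₂, J±M) = (1,4,4,1,1,1)
P² = 288/35
sum k=3..4:
  [3] −1/6 = -1/6
  [4] +1/24 = 1/24
S = -1/8
C² = P²·S² = 9/70 ; C = -0.358569

−√(9/70) ≈ -0.358569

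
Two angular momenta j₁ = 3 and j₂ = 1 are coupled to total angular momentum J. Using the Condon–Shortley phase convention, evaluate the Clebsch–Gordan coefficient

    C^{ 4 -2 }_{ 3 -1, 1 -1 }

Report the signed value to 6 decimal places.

triangle: 0!·6!·2!/9! = 1440/362880
(j±m)!: 2!·4!·0!·2!·2!·6! = 138240
prefactor² = (2J+1)·Δ·N² = 34560/7
  k=0: +1/(0!·0!·4!·0!·2!·2!) = 1/96
Σ = 1/96  ⇒  CG² = 34560/7·1/96² = 15/28
CG = +√(15/28) = +0.731925

+√(15/28) ≈ +0.731925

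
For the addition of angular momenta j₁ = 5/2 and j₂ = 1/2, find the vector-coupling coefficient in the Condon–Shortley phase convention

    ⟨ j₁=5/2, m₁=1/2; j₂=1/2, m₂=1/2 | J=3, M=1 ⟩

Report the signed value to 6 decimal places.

j₁+j₂−J=0  J+j₁−j₂=5  J−j₁+j₂=1  j₁+j₂+J+1=7
(j₁±m₁, j₂±m₂, J±M) = (3,2,1,0,4,2)
P² = 96
sum k=0..0:
  [0] +1/12 = 1/12
S = 1/12
C² = P²·S² = 2/3 ; C = +0.816497

+0.816497  (= +√(2/3))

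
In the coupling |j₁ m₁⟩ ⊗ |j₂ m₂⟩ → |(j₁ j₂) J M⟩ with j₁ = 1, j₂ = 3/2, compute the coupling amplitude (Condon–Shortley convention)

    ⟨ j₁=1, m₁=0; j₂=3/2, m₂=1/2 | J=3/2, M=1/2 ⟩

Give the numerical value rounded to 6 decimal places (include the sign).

−√(1/15) ≈ -0.258199

√[4·1!1!2!/5! · 1!1!2!1!2!1!] = √(4/15)
  +(−1)^0/∏(0,1,1,2,0,0)! = 1/2  (running 1/2)
  +(−1)^1/∏(1,0,0,1,1,1)! = -1  (running -1/2)
⟨..|..⟩ = √(4/15)·(-1/2) = -0.258199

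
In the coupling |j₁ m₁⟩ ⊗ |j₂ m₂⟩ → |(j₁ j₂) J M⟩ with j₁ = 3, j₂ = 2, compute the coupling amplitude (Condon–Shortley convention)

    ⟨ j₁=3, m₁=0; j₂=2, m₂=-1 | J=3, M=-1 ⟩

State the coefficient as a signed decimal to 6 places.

√[7·2!4!2!/9! · 3!3!1!3!2!4!] = √(96/5)
  +(−1)^0/∏(0,2,3,1,1,1)! = 1/12  (running 1/12)
  +(−1)^1/∏(1,1,2,0,2,2)! = -1/8  (running -1/24)
⟨..|..⟩ = √(96/5)·(-1/24) = -0.182574

-0.182574  (= −√(1/30))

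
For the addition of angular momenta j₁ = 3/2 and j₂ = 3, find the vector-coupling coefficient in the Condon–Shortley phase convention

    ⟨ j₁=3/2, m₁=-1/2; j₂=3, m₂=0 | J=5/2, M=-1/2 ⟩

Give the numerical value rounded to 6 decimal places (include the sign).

triangle: 2!×1!×4!/8! = 48/40320
(j±m)!: 1!×2!×3!×3!×2!×3! = 864
prefactor² = (2J+1)×Δ×N² = 216/35
  k=1: −1/(1!×1!×1!×2!×0!×2!) = -1/4
  k=2: +1/(2!×0!×0!×1!×1!×3!) = 1/12
Σ = -1/6  ⇒  CG² = 216/35×(-1/6)² = 6/35
CG = −√(6/35) = -0.414039

-0.414039  (= −√(6/35))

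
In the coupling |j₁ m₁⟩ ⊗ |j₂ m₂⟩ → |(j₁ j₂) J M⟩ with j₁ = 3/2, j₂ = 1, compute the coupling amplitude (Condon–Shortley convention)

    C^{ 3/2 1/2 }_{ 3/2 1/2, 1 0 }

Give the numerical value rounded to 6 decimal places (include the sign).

√[4·1!2!1!/5! · 2!1!1!1!2!1!] = √(4/15)
  +(−1)^0/∏(0,1,1,1,1,0)! = 1  (running 1)
  +(−1)^1/∏(1,0,0,0,2,1)! = -1/2  (running 1/2)
⟨..|..⟩ = √(4/15)·(1/2) = +0.258199

+√(1/15) = +0.258199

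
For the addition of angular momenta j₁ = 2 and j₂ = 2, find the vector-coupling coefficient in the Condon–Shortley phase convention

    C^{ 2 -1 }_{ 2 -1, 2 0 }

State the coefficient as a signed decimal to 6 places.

−√(1/14) ≈ -0.267261

triangle: 2!·2!·2!/7! = 8/5040
(j±m)!: 1!·3!·2!·2!·1!·3! = 144
prefactor² = (2J+1)·Δ·N² = 8/7
  k=1: −1/(1!·1!·2!·1!·0!·1!) = -1/2
  k=2: +1/(2!·0!·1!·0!·1!·2!) = 1/4
Σ = -1/4  ⇒  CG² = 8/7·(-1/4)² = 1/14
CG = −√(1/14) = -0.267261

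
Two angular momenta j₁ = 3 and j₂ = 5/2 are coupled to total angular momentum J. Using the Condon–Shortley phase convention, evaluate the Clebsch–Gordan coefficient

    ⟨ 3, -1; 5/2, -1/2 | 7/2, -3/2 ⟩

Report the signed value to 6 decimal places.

√[8·2!4!3!/10! · 2!4!2!3!2!5!] = √(3072/35)
  +(−1)^0/∏(0,2,4,2,0,1)! = 1/96  (running 1/96)
  +(−1)^1/∏(1,1,3,1,1,2)! = -1/12  (running -7/96)
  +(−1)^2/∏(2,0,2,0,2,3)! = 1/48  (running -5/96)
⟨..|..⟩ = √(3072/35)·(-5/96) = -0.487950

−√(5/21) ≈ -0.487950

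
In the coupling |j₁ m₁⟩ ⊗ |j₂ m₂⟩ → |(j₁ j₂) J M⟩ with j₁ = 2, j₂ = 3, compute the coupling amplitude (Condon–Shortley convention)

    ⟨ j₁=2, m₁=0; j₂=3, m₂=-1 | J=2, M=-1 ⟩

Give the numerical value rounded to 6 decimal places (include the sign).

−√(1/7) ≈ -0.377964

√[5·3!1!3!/8! · 2!2!2!4!1!3!] = √(36/7)
  +(−1)^1/∏(1,2,1,1,0,2)! = -1/4  (running -1/4)
  +(−1)^2/∏(2,1,0,0,1,3)! = 1/12  (running -1/6)
⟨..|..⟩ = √(36/7)·(-1/6) = -0.377964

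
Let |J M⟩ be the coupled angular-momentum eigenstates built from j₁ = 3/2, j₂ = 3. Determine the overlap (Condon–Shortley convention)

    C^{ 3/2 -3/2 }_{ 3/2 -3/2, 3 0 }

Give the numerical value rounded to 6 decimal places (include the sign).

j₁+j₂−J=3  J+j₁−j₂=0  J−j₁+j₂=3  j₁+j₂+J+1=7
(j₁±m₁, j₂±m₂, J±M) = (0,3,3,3,0,3)
P² = 1296/35
sum k=3..3:
  [3] −1/36 = -1/36
S = -1/36
C² = P²·S² = 1/35 ; C = -0.169031

-0.169031  (= −√(1/35))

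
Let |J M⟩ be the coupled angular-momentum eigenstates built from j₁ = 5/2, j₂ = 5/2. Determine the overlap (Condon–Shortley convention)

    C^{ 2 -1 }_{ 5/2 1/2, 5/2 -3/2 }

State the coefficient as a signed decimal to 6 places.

−√(1/7) ≈ -0.377964

triangle: 3!*2!*2!/8! = 24/40320
(j±m)!: 3!*2!*1!*4!*1!*3! = 1728
prefactor² = (2J+1)*Δ*N² = 36/7
  k=0: +1/(0!*3!*2!*1!*0!*1!) = 1/12
  k=1: −1/(1!*2!*1!*0!*1!*2!) = -1/4
Σ = -1/6  ⇒  CG² = 36/7*(-1/6)² = 1/7
CG = −√(1/7) = -0.377964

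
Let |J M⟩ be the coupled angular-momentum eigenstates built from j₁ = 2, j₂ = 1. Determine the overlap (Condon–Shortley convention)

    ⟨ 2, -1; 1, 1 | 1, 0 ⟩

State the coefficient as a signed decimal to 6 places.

+0.547723  (= +√(3/10))

√[3·2!2!0!/5! · 1!3!2!0!1!1!] = √(6/5)
  +(−1)^2/∏(2,0,1,0,1,0)! = 1/2  (running 1/2)
⟨..|..⟩ = √(6/5)·(1/2) = +0.547723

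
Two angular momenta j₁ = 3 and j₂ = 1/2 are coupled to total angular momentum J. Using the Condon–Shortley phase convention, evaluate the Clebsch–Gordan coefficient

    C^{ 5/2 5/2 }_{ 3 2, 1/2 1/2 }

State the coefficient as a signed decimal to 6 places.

−√(1/7) = -0.377964

j₁+j₂−J=1  J+j₁−j₂=5  J−j₁+j₂=0  j₁+j₂+J+1=7
(j₁±m₁, j₂±m₂, J±M) = (5,1,1,0,5,0)
P² = 14400/7
sum k=1..1:
  [1] −1/120 = -1/120
S = -1/120
C² = P²·S² = 1/7 ; C = -0.377964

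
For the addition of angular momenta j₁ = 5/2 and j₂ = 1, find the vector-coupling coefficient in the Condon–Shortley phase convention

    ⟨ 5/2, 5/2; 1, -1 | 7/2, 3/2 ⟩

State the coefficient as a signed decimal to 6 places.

√[8·0!5!2!/8! · 5!0!0!2!5!2!] = √(19200/7)
  +(−1)^0/∏(0,0,0,0,5,2)! = 1/240  (running 1/240)
⟨..|..⟩ = √(19200/7)·(1/240) = +0.218218

+0.218218  (= +√(1/21))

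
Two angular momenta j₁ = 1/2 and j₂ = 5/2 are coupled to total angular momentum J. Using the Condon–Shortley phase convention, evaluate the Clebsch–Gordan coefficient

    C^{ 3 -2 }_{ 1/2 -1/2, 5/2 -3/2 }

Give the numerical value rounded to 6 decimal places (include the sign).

+√(5/6) ≈ +0.912871

triangle: 0!*1!*5!/7! = 120/5040
(j±m)!: 0!*1!*1!*4!*1!*5! = 2880
prefactor² = (2J+1)*Δ*N² = 480
  k=0: +1/(0!*0!*1!*1!*0!*4!) = 1/24
Σ = 1/24  ⇒  CG² = 480*1/24² = 5/6
CG = +√(5/6) = +0.912871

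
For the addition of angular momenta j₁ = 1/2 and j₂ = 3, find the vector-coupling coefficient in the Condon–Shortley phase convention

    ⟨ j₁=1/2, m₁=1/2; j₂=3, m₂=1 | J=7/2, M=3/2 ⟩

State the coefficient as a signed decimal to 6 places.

+0.845154  (= +√(5/7))

j₁+j₂−J=0  J+j₁−j₂=1  J−j₁+j₂=6  j₁+j₂+J+1=8
(j₁±m₁, j₂±m₂, J±M) = (1,0,4,2,5,2)
P² = 11520/7
sum k=0..0:
  [0] +1/48 = 1/48
S = 1/48
C² = P²·S² = 5/7 ; C = +0.845154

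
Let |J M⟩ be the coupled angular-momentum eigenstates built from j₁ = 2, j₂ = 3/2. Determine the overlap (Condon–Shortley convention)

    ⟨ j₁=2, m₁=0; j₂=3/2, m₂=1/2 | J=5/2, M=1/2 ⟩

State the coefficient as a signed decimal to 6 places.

-0.292770  (= −√(3/35))

j₁+j₂−J=1  J+j₁−j₂=3  J−j₁+j₂=2  j₁+j₂+J+1=7
(j₁±m₁, j₂±m₂, J±M) = (2,2,2,1,3,2)
P² = 48/35
sum k=0..1:
  [0] +1/4 = 1/4
  [1] −1/2 = -1/2
S = -1/4
C² = P²·S² = 3/35 ; C = -0.292770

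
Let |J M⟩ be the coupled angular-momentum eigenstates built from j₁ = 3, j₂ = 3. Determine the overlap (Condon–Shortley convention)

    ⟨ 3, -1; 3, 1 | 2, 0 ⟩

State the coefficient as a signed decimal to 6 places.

triangle: 4!*2!*2!/9! = 96/362880
(j±m)!: 2!*4!*4!*2!*2!*2! = 9216
prefactor² = (2J+1)*Δ*N² = 256/21
  k=2: +1/(2!*2!*2!*2!*0!*0!) = 1/16
  k=3: −1/(3!*1!*1!*1!*1!*1!) = -1/6
  k=4: +1/(4!*0!*0!*0!*2!*2!) = 1/96
Σ = -3/32  ⇒  CG² = 256/21*(-3/32)² = 3/28
CG = −√(3/28) = -0.327327

-0.327327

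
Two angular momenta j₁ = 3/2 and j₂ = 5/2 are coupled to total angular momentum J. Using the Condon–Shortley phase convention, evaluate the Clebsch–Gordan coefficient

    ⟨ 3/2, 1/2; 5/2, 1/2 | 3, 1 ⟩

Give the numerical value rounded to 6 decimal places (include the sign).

+√(1/60) = +0.129099

j₁+j₂−J=1  J+j₁−j₂=2  J−j₁+j₂=4  j₁+j₂+J+1=8
(j₁±m₁, j₂±m₂, J±M) = (2,1,3,2,4,2)
P² = 48/5
sum k=0..1:
  [0] +1/6 = 1/6
  [1] −1/8 = -1/8
S = 1/24
C² = P²·S² = 1/60 ; C = +0.129099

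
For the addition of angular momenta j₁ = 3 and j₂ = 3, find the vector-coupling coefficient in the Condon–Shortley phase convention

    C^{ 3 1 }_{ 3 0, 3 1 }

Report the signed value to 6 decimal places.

+√(1/6) = +0.408248

j₁+j₂−J=3  J+j₁−j₂=3  J−j₁+j₂=3  j₁+j₂+J+1=10
(j₁±m₁, j₂±m₂, J±M) = (3,3,4,2,4,2)
P² = 864/25
sum k=1..3:
  [1] −1/24 = -1/24
  [2] +1/8 = 1/8
  [3] −1/72 = -1/72
S = 5/72
C² = P²·S² = 1/6 ; C = +0.408248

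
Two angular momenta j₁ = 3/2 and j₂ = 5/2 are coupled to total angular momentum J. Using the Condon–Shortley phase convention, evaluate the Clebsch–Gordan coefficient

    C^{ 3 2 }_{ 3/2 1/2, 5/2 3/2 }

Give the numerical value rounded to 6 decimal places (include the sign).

√[7·1!2!4!/8! · 2!1!4!1!5!1!] = √(48)
  +(−1)^0/∏(0,1,1,4,1,0)! = 1/24  (running 1/24)
  +(−1)^1/∏(1,0,0,3,2,1)! = -1/12  (running -1/24)
⟨..|..⟩ = √(48)·(-1/24) = -0.288675

−√(1/12) = -0.288675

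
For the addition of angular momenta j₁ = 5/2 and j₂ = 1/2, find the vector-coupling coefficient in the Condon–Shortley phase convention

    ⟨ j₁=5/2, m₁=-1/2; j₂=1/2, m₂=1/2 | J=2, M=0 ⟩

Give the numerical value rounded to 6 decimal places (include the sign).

-0.707107

j₁+j₂−J=1  J+j₁−j₂=4  J−j₁+j₂=0  j₁+j₂+J+1=6
(j₁±m₁, j₂±m₂, J±M) = (2,3,1,0,2,2)
P² = 8
sum k=1..1:
  [1] −1/4 = -1/4
S = -1/4
C² = P²·S² = 1/2 ; C = -0.707107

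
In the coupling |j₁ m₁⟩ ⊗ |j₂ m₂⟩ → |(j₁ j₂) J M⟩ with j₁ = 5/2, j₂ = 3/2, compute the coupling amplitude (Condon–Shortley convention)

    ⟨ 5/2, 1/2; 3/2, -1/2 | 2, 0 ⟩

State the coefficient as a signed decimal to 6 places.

j₁+j₂−J=2  J+j₁−j₂=3  J−j₁+j₂=1  j₁+j₂+J+1=7
(j₁±m₁, j₂±m₂, J±M) = (3,2,1,2,2,2)
P² = 8/7
sum k=0..1:
  [0] +1/4 = 1/4
  [1] −1/2 = -1/2
S = -1/4
C² = P²·S² = 1/14 ; C = -0.267261

−√(1/14) = -0.267261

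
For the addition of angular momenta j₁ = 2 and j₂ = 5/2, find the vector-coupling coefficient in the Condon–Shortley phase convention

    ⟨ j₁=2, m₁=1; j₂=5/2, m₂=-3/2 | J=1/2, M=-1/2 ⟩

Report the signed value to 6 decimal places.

triangle: 4!*0!*1!/6! = 24/720
(j±m)!: 3!*1!*1!*4!*0!*1! = 144
prefactor² = (2J+1)*Δ*N² = 48/5
  k=1: −1/(1!*3!*0!*0!*0!*1!) = -1/6
Σ = -1/6  ⇒  CG² = 48/5*(-1/6)² = 4/15
CG = −√(4/15) = -0.516398

−√(4/15) ≈ -0.516398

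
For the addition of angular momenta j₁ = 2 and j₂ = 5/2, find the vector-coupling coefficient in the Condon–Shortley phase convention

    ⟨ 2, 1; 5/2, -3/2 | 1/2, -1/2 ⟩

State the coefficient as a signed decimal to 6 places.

-0.516398

√[2·4!0!1!/6! · 3!1!1!4!0!1!] = √(48/5)
  +(−1)^1/∏(1,3,0,0,0,1)! = -1/6  (running -1/6)
⟨..|..⟩ = √(48/5)·(-1/6) = -0.516398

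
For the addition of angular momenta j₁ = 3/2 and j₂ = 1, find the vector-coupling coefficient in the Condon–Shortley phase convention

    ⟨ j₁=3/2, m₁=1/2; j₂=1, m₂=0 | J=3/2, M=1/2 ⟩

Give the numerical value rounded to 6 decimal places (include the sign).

+√(1/15) ≈ +0.258199

j₁+j₂−J=1  J+j₁−j₂=2  J−j₁+j₂=1  j₁+j₂+J+1=5
(j₁±m₁, j₂±m₂, J±M) = (2,1,1,1,2,1)
P² = 4/15
sum k=0..1:
  [0] +1/1 = 1
  [1] −1/2 = -1/2
S = 1/2
C² = P²·S² = 1/15 ; C = +0.258199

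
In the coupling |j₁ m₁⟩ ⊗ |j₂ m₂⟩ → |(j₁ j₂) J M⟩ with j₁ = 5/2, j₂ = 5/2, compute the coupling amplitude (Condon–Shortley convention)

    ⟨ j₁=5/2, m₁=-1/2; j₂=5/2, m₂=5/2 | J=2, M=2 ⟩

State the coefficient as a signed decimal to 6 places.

triangle: 3!*2!*2!/8! = 24/40320
(j±m)!: 2!*3!*5!*0!*4!*0! = 34560
prefactor² = (2J+1)*Δ*N² = 720/7
  k=3: −1/(3!*0!*0!*2!*2!*0!) = -1/24
Σ = -1/24  ⇒  CG² = 720/7*(-1/24)² = 5/28
CG = −√(5/28) = -0.422577

-0.422577  (= −√(5/28))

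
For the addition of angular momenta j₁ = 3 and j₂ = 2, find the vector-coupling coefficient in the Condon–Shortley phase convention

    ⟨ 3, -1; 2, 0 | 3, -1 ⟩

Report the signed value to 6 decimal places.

√[7·2!4!2!/9! · 2!4!2!2!2!4!] = √(256/15)
  +(−1)^0/∏(0,2,4,2,0,0)! = 1/96  (running 1/96)
  +(−1)^1/∏(1,1,3,1,1,1)! = -1/6  (running -5/32)
  +(−1)^2/∏(2,0,2,0,2,2)! = 1/16  (running -3/32)
⟨..|..⟩ = √(256/15)·(-3/32) = -0.387298

−√(3/20) = -0.387298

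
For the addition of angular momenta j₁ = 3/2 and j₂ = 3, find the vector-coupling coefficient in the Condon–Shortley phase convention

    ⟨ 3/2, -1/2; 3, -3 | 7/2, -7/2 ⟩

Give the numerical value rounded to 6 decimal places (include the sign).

+0.816497  (= +√(2/3))

j₁+j₂−J=1  J+j₁−j₂=2  J−j₁+j₂=5  j₁+j₂+J+1=9
(j₁±m₁, j₂±m₂, J±M) = (1,2,0,6,0,7)
P² = 38400
sum k=0..0:
  [0] +1/240 = 1/240
S = 1/240
C² = P²·S² = 2/3 ; C = +0.816497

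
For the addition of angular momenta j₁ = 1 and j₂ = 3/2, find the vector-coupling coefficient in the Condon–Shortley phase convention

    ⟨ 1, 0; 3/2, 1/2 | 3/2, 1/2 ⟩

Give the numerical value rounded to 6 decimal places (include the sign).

-0.258199  (= −√(1/15))

√[4·1!1!2!/5! · 1!1!2!1!2!1!] = √(4/15)
  +(−1)^0/∏(0,1,1,2,0,0)! = 1/2  (running 1/2)
  +(−1)^1/∏(1,0,0,1,1,1)! = -1  (running -1/2)
⟨..|..⟩ = √(4/15)·(-1/2) = -0.258199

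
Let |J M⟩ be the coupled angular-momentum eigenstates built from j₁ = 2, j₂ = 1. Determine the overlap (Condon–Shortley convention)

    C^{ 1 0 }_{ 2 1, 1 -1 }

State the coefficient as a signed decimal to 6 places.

+√(3/10) = +0.547723

j₁+j₂−J=2  J+j₁−j₂=2  J−j₁+j₂=0  j₁+j₂+J+1=5
(j₁±m₁, j₂±m₂, J±M) = (3,1,0,2,1,1)
P² = 6/5
sum k=0..0:
  [0] +1/2 = 1/2
S = 1/2
C² = P²·S² = 3/10 ; C = +0.547723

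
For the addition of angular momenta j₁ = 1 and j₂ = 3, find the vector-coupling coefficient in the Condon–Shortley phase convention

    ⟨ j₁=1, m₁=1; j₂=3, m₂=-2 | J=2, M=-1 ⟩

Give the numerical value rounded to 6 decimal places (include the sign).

√[5·2!0!4!/7! · 2!0!1!5!1!3!] = √(480/7)
  +(−1)^0/∏(0,2,0,1,0,3)! = 1/12  (running 1/12)
⟨..|..⟩ = √(480/7)·(1/12) = +0.690066

+√(10/21) = +0.690066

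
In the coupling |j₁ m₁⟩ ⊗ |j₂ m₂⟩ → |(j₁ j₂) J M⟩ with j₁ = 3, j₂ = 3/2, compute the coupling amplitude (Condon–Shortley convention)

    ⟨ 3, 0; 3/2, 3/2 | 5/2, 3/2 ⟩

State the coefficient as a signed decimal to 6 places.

j₁+j₂−J=2  J+j₁−j₂=4  J−j₁+j₂=1  j₁+j₂+J+1=8
(j₁±m₁, j₂±m₂, J±M) = (3,3,3,0,4,1)
P² = 1296/35
sum k=2..2:
  [2] +1/12 = 1/12
S = 1/12
C² = P²·S² = 9/35 ; C = +0.507093

+√(9/35) = +0.507093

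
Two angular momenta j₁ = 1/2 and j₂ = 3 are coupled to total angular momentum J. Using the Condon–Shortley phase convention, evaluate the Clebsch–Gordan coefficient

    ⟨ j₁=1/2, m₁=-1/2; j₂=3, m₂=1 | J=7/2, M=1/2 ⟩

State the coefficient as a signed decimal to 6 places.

+0.654654  (= +√(3/7))

j₁+j₂−J=0  J+j₁−j₂=1  J−j₁+j₂=6  j₁+j₂+J+1=8
(j₁±m₁, j₂±m₂, J±M) = (0,1,4,2,4,3)
P² = 6912/7
sum k=0..0:
  [0] +1/48 = 1/48
S = 1/48
C² = P²·S² = 3/7 ; C = +0.654654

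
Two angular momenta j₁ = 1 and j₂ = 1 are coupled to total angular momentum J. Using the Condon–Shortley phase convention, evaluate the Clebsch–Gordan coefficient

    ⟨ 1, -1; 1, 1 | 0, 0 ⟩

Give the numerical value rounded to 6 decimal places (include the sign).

+√(1/3) = +0.577350

triangle: 2!·0!·0!/3! = 2/6
(j±m)!: 0!·2!·2!·0!·0!·0! = 4
prefactor² = (2J+1)·Δ·N² = 4/3
  k=2: +1/(2!·0!·0!·0!·0!·0!) = 1/2
Σ = 1/2  ⇒  CG² = 4/3·1/2² = 1/3
CG = +√(1/3) = +0.577350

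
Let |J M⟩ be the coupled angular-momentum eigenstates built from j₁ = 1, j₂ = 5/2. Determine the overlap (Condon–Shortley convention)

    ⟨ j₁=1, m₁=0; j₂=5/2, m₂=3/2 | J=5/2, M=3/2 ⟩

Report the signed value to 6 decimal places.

-0.507093  (= −√(9/35))

√[6·1!1!4!/7! · 1!1!4!1!4!1!] = √(576/35)
  +(−1)^0/∏(0,1,1,4,0,0)! = 1/24  (running 1/24)
  +(−1)^1/∏(1,0,0,3,1,1)! = -1/6  (running -1/8)
⟨..|..⟩ = √(576/35)·(-1/8) = -0.507093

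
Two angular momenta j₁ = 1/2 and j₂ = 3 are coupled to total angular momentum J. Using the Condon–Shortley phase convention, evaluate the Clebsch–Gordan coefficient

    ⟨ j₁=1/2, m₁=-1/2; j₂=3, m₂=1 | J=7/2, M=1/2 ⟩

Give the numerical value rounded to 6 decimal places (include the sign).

+0.654654

√[8·0!1!6!/8! · 0!1!4!2!4!3!] = √(6912/7)
  +(−1)^0/∏(0,0,1,4,0,2)! = 1/48  (running 1/48)
⟨..|..⟩ = √(6912/7)·(1/48) = +0.654654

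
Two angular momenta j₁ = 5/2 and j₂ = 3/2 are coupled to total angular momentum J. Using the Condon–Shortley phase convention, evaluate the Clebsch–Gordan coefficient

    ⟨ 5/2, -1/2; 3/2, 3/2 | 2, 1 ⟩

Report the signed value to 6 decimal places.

j₁+j₂−J=2  J+j₁−j₂=3  J−j₁+j₂=1  j₁+j₂+J+1=7
(j₁±m₁, j₂±m₂, J±M) = (2,3,3,0,3,1)
P² = 36/7
sum k=2..2:
  [2] +1/4 = 1/4
S = 1/4
C² = P²·S² = 9/28 ; C = +0.566947

+√(9/28) = +0.566947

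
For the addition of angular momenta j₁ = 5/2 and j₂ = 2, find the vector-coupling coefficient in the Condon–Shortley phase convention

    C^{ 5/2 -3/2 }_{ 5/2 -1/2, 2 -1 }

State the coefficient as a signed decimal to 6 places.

triangle: 2!·3!·2!/8! = 24/40320
(j±m)!: 2!·3!·1!·3!·1!·4! = 1728
prefactor² = (2J+1)·Δ·N² = 216/35
  k=0: +1/(0!·2!·3!·1!·0!·1!) = 1/12
  k=1: −1/(1!·1!·2!·0!·1!·2!) = -1/4
Σ = -1/6  ⇒  CG² = 216/35·(-1/6)² = 6/35
CG = −√(6/35) = -0.414039

-0.414039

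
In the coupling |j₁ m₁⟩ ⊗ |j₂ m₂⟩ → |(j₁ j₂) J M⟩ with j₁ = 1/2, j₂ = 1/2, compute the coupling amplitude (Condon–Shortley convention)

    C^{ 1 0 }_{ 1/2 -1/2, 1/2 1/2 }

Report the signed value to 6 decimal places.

√[3·0!1!1!/3! · 0!1!1!0!1!1!] = √(1/2)
  +(−1)^0/∏(0,0,1,1,0,0)! = 1  (running 1)
⟨..|..⟩ = √(1/2)·(1) = +0.707107

+√(1/2) = +0.707107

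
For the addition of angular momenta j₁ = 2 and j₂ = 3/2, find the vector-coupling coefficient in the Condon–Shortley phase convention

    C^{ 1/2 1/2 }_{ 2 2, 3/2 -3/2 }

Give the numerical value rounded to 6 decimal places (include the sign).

triangle: 3!·1!·0!/5! = 6/120
(j±m)!: 4!·0!·0!·3!·1!·0! = 144
prefactor² = (2J+1)·Δ·N² = 72/5
  k=0: +1/(0!·3!·0!·0!·1!·0!) = 1/6
Σ = 1/6  ⇒  CG² = 72/5·1/6² = 2/5
CG = +√(2/5) = +0.632456

+0.632456  (= +√(2/5))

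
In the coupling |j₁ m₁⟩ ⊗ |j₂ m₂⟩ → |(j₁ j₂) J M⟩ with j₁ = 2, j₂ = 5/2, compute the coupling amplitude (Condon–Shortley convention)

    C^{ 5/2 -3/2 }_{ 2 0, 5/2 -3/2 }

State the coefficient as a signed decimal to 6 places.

-0.119523  (= −√(1/70))

√[6·2!2!3!/8! · 2!2!1!4!1!4!] = √(288/35)
  +(−1)^0/∏(0,2,2,1,0,2)! = 1/8  (running 1/8)
  +(−1)^1/∏(1,1,1,0,1,3)! = -1/6  (running -1/24)
⟨..|..⟩ = √(288/35)·(-1/24) = -0.119523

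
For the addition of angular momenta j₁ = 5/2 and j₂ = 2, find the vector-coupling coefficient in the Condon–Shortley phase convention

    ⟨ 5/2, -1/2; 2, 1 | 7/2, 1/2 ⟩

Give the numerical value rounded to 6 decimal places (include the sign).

triangle: 1!×4!×3!/9! = 144/362880
(j±m)!: 2!×3!×3!×1!×4!×3! = 10368
prefactor² = (2J+1)×Δ×N² = 1152/35
  k=0: +1/(0!×1!×3!×3!×1!×0!) = 1/36
  k=1: −1/(1!×0!×2!×2!×2!×1!) = -1/8
Σ = -7/72  ⇒  CG² = 1152/35×(-7/72)² = 14/45
CG = −√(14/45) = -0.557773

-0.557773  (= −√(14/45))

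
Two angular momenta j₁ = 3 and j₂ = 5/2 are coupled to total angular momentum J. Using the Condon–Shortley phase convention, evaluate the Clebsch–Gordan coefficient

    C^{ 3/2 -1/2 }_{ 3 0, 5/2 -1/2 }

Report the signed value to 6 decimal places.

√[4·4!2!1!/8! · 3!3!2!3!1!2!] = √(144/35)
  +(−1)^1/∏(1,3,2,1,0,0)! = -1/12  (running -1/12)
  +(−1)^2/∏(2,2,1,0,1,1)! = 1/4  (running 1/6)
⟨..|..⟩ = √(144/35)·(1/6) = +0.338062

+√(4/35) = +0.338062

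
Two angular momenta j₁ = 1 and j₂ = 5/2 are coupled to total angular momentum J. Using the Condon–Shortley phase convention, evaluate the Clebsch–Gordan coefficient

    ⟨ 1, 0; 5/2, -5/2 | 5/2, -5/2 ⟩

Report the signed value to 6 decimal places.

+√(5/7) ≈ +0.845154

j₁+j₂−J=1  J+j₁−j₂=1  J−j₁+j₂=4  j₁+j₂+J+1=7
(j₁±m₁, j₂±m₂, J±M) = (1,1,0,5,0,5)
P² = 2880/7
sum k=0..0:
  [0] +1/24 = 1/24
S = 1/24
C² = P²·S² = 5/7 ; C = +0.845154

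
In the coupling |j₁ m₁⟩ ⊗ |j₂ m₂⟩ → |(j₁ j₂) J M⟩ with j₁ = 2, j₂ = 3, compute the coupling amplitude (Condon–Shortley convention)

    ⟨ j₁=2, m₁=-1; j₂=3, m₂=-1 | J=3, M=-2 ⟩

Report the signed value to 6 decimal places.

-0.500000  (= −√(1/4))

j₁+j₂−J=2  J+j₁−j₂=2  J−j₁+j₂=4  j₁+j₂+J+1=9
(j₁±m₁, j₂±m₂, J±M) = (1,3,2,4,1,5)
P² = 64
sum k=1..2:
  [1] −1/12 = -1/12
  [2] +1/48 = 1/48
S = -1/16
C² = P²·S² = 1/4 ; C = -0.500000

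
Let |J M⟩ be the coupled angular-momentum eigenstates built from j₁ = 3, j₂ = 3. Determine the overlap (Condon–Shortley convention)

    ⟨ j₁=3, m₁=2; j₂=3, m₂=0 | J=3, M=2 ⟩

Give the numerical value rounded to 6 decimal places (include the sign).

−√(1/6) ≈ -0.408248

√[7·3!3!3!/10! · 5!1!3!3!5!1!] = √(216)
  +(−1)^0/∏(0,3,1,3,2,0)! = 1/72  (running 1/72)
  +(−1)^1/∏(1,2,0,2,3,1)! = -1/24  (running -1/36)
⟨..|..⟩ = √(216)·(-1/36) = -0.408248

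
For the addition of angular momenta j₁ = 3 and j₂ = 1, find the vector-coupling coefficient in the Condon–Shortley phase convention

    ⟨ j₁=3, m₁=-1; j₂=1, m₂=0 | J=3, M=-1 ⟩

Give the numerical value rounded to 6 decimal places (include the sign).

-0.288675

j₁+j₂−J=1  J+j₁−j₂=5  J−j₁+j₂=1  j₁+j₂+J+1=8
(j₁±m₁, j₂±m₂, J±M) = (2,4,1,1,2,4)
P² = 48
sum k=0..1:
  [0] +1/24 = 1/24
  [1] −1/12 = -1/12
S = -1/24
C² = P²·S² = 1/12 ; C = -0.288675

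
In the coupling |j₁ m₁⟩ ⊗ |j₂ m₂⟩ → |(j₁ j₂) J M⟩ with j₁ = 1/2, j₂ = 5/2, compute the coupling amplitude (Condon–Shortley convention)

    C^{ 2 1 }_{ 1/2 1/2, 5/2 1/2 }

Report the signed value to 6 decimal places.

+0.577350  (= +√(1/3))

triangle: 1!×0!×4!/6! = 24/720
(j±m)!: 1!×0!×3!×2!×3!×1! = 72
prefactor² = (2J+1)×Δ×N² = 12
  k=0: +1/(0!×1!×0!×3!×0!×1!) = 1/6
Σ = 1/6  ⇒  CG² = 12×1/6² = 1/3
CG = +√(1/3) = +0.577350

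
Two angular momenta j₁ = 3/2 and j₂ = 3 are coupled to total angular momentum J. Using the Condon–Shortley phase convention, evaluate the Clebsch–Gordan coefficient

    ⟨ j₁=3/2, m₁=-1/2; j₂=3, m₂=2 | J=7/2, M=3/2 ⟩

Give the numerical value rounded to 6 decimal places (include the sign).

j₁+j₂−J=1  J+j₁−j₂=2  J−j₁+j₂=5  j₁+j₂+J+1=9
(j₁±m₁, j₂±m₂, J±M) = (1,2,5,1,5,2)
P² = 6400/21
sum k=0..1:
  [0] +1/240 = 1/240
  [1] −1/24 = -1/24
S = -3/80
C² = P²·S² = 3/7 ; C = -0.654654

−√(3/7) = -0.654654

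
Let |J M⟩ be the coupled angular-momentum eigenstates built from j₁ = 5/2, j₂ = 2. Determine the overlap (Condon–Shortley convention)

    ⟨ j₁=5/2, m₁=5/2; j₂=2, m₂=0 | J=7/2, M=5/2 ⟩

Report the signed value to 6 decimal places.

j₁+j₂−J=1  J+j₁−j₂=4  J−j₁+j₂=3  j₁+j₂+J+1=9
(j₁±m₁, j₂±m₂, J±M) = (5,0,2,2,6,1)
P² = 7680/7
sum k=0..0:
  [0] +1/48 = 1/48
S = 1/48
C² = P²·S² = 10/21 ; C = +0.690066

+√(10/21) = +0.690066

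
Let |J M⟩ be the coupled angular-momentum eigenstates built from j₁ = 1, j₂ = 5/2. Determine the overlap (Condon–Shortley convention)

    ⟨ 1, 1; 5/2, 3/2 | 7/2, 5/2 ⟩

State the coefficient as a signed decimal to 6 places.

j₁+j₂−J=0  J+j₁−j₂=2  J−j₁+j₂=5  j₁+j₂+J+1=8
(j₁±m₁, j₂±m₂, J±M) = (2,0,4,1,6,1)
P² = 11520/7
sum k=0..0:
  [0] +1/48 = 1/48
S = 1/48
C² = P²·S² = 5/7 ; C = +0.845154

+0.845154  (= +√(5/7))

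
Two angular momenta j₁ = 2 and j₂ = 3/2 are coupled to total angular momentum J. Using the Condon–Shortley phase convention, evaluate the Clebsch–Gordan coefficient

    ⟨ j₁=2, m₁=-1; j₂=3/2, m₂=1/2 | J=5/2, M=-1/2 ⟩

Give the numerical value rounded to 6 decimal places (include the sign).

√[6·1!3!2!/7! · 1!3!2!1!2!3!] = √(72/35)
  +(−1)^0/∏(0,1,3,2,0,0)! = 1/12  (running 1/12)
  +(−1)^1/∏(1,0,2,1,1,1)! = -1/2  (running -5/12)
⟨..|..⟩ = √(72/35)·(-5/12) = -0.597614

-0.597614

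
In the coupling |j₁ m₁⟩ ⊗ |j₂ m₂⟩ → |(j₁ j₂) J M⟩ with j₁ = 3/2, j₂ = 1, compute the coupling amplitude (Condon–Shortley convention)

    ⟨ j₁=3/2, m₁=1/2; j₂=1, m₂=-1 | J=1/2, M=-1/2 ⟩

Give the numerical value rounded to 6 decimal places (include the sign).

+√(1/6) = +0.408248

√[2·2!1!0!/4! · 2!1!0!2!0!1!] = √(2/3)
  +(−1)^0/∏(0,2,1,0,0,0)! = 1/2  (running 1/2)
⟨..|..⟩ = √(2/3)·(1/2) = +0.408248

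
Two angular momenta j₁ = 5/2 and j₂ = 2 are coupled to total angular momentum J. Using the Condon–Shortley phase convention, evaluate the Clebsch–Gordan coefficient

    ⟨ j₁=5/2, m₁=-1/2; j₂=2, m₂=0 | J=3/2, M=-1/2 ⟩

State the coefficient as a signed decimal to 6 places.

+√(2/35) ≈ +0.239046

j₁+j₂−J=3  J+j₁−j₂=2  J−j₁+j₂=1  j₁+j₂+J+1=7
(j₁±m₁, j₂±m₂, J±M) = (2,3,2,2,1,2)
P² = 32/35
sum k=1..2:
  [1] −1/4 = -1/4
  [2] +1/2 = 1/2
S = 1/4
C² = P²·S² = 2/35 ; C = +0.239046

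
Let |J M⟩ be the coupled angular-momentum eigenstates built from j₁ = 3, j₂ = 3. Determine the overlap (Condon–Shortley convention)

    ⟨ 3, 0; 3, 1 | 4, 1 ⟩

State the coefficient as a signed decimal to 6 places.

-0.312094

j₁+j₂−J=2  J+j₁−j₂=4  J−j₁+j₂=4  j₁+j₂+J+1=11
(j₁±m₁, j₂±m₂, J±M) = (3,3,4,2,5,3)
P² = 124416/385
sum k=0..2:
  [0] +1/288 = 1/288
  [1] −1/24 = -1/24
  [2] +1/48 = 1/48
S = -5/288
C² = P²·S² = 15/154 ; C = -0.312094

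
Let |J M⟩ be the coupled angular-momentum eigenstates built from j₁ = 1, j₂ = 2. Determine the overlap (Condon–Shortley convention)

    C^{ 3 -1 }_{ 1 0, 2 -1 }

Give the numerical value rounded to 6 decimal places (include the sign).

j₁+j₂−J=0  J+j₁−j₂=2  J−j₁+j₂=4  j₁+j₂+J+1=7
(j₁±m₁, j₂±m₂, J±M) = (1,1,1,3,2,4)
P² = 96/5
sum k=0..0:
  [0] +1/6 = 1/6
S = 1/6
C² = P²·S² = 8/15 ; C = +0.730297

+0.730297  (= +√(8/15))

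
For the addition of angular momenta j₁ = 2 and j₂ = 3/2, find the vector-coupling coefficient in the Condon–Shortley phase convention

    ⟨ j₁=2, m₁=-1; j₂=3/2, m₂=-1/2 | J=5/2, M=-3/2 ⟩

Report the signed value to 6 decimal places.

−√(1/35) ≈ -0.169031

triangle: 1!·3!·2!/7! = 12/5040
(j±m)!: 1!·3!·1!·2!·1!·4! = 288
prefactor² = (2J+1)·Δ·N² = 144/35
  k=0: +1/(0!·1!·3!·1!·0!·1!) = 1/6
  k=1: −1/(1!·0!·2!·0!·1!·2!) = -1/4
Σ = -1/12  ⇒  CG² = 144/35·(-1/12)² = 1/35
CG = −√(1/35) = -0.169031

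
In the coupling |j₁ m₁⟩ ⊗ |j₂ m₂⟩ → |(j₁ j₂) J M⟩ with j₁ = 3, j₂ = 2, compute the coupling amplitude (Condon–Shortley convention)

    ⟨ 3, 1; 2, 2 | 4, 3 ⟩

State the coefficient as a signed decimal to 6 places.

triangle: 1!·5!·3!/10! = 720/3628800
(j±m)!: 4!·2!·4!·0!·7!·1! = 5806080
prefactor² = (2J+1)·Δ·N² = 10368
  k=1: −1/(1!·0!·1!·3!·4!·0!) = -1/144
Σ = -1/144  ⇒  CG² = 10368·(-1/144)² = 1/2
CG = −√(1/2) = -0.707107

−√(1/2) ≈ -0.707107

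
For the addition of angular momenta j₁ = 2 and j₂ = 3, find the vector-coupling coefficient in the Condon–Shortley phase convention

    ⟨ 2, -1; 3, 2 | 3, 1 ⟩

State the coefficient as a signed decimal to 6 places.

+0.500000  (= +√(1/4))

j₁+j₂−J=2  J+j₁−j₂=2  J−j₁+j₂=4  j₁+j₂+J+1=9
(j₁±m₁, j₂±m₂, J±M) = (1,3,5,1,4,2)
P² = 64
sum k=1..2:
  [1] −1/48 = -1/48
  [2] +1/12 = 1/12
S = 1/16
C² = P²·S² = 1/4 ; C = +0.500000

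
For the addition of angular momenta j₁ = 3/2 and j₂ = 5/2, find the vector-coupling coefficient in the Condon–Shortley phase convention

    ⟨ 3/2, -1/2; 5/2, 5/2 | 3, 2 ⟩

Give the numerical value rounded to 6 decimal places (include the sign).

√[7·1!2!4!/8! · 1!2!5!0!5!1!] = √(240)
  +(−1)^1/∏(1,0,1,4,1,0)! = -1/24  (running -1/24)
⟨..|..⟩ = √(240)·(-1/24) = -0.645497

−√(5/12) = -0.645497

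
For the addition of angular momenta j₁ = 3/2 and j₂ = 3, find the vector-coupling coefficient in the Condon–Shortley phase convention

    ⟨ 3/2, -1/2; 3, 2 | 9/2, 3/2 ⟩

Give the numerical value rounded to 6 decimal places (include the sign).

√[10·0!3!6!/10! · 1!2!5!1!6!3!] = √(86400/7)
  +(−1)^0/∏(0,0,2,5,1,1)! = 1/240  (running 1/240)
⟨..|..⟩ = √(86400/7)·(1/240) = +0.462910

+0.462910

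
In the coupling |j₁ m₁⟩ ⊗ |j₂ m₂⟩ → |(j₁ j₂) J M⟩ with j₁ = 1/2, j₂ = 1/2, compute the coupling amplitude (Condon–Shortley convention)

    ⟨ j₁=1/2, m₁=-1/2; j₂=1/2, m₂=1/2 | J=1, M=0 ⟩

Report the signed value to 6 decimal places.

j₁+j₂−J=0  J+j₁−j₂=1  J−j₁+j₂=1  j₁+j₂+J+1=3
(j₁±m₁, j₂±m₂, J±M) = (0,1,1,0,1,1)
P² = 1/2
sum k=0..0:
  [0] +1/1 = 1
S = 1
C² = P²·S² = 1/2 ; C = +0.707107

+0.707107  (= +√(1/2))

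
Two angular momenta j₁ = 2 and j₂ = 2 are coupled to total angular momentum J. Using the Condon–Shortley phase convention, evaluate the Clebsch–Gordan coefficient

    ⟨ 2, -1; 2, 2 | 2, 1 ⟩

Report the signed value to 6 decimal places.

j₁+j₂−J=2  J+j₁−j₂=2  J−j₁+j₂=2  j₁+j₂+J+1=7
(j₁±m₁, j₂±m₂, J±M) = (1,3,4,0,3,1)
P² = 48/7
sum k=2..2:
  [2] +1/4 = 1/4
S = 1/4
C² = P²·S² = 3/7 ; C = +0.654654

+√(3/7) ≈ +0.654654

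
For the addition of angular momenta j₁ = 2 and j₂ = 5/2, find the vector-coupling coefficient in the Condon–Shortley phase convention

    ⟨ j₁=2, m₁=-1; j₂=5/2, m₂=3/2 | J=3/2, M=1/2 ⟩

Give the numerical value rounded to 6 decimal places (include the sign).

+0.138013

√[4·3!1!2!/7! · 1!3!4!1!2!1!] = √(96/35)
  +(−1)^2/∏(2,1,1,2,0,0)! = 1/4  (running 1/4)
  +(−1)^3/∏(3,0,0,1,1,1)! = -1/6  (running 1/12)
⟨..|..⟩ = √(96/35)·(1/12) = +0.138013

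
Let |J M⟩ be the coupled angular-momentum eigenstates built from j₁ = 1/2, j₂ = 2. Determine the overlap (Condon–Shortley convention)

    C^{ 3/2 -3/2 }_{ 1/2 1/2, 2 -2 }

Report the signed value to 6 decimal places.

+0.894427

j₁+j₂−J=1  J+j₁−j₂=0  J−j₁+j₂=3  j₁+j₂+J+1=5
(j₁±m₁, j₂±m₂, J±M) = (1,0,0,4,0,3)
P² = 144/5
sum k=0..0:
  [0] +1/6 = 1/6
S = 1/6
C² = P²·S² = 4/5 ; C = +0.894427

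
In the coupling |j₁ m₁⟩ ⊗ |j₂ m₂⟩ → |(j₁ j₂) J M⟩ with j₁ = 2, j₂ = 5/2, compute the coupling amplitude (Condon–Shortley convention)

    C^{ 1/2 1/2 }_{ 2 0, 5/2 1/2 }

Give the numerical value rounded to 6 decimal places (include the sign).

j₁+j₂−J=4  J+j₁−j₂=0  J−j₁+j₂=1  j₁+j₂+J+1=6
(j₁±m₁, j₂±m₂, J±M) = (2,2,3,2,1,0)
P² = 16/5
sum k=2..2:
  [2] +1/4 = 1/4
S = 1/4
C² = P²·S² = 1/5 ; C = +0.447214

+√(1/5) ≈ +0.447214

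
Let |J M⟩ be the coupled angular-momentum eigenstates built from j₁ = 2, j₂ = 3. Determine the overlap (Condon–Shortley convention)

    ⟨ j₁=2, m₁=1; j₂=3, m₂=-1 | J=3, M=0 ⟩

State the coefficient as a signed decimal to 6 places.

+0.182574  (= +√(1/30))

triangle: 2!*2!*4!/9! = 96/362880
(j±m)!: 3!*1!*2!*4!*3!*3! = 10368
prefactor² = (2J+1)*Δ*N² = 96/5
  k=0: +1/(0!*2!*1!*2!*1!*2!) = 1/8
  k=1: −1/(1!*1!*0!*1!*2!*3!) = -1/12
Σ = 1/24  ⇒  CG² = 96/5*1/24² = 1/30
CG = +√(1/30) = +0.182574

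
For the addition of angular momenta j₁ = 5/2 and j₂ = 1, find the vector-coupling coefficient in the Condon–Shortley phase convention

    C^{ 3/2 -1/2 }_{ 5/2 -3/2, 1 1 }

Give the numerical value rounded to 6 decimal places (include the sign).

+√(2/5) = +0.632456

triangle: 2!×3!×0!/6! = 12/720
(j±m)!: 1!×4!×2!×0!×1!×2! = 96
prefactor² = (2J+1)×Δ×N² = 32/5
  k=2: +1/(2!×0!×2!×0!×1!×0!) = 1/4
Σ = 1/4  ⇒  CG² = 32/5×1/4² = 2/5
CG = +√(2/5) = +0.632456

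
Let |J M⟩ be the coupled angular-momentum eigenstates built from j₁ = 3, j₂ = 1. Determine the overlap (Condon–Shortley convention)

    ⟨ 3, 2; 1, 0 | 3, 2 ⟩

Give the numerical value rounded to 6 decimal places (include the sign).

triangle: 1!*5!*1!/8! = 120/40320
(j±m)!: 5!*1!*1!*1!*5!*1! = 14400
prefactor² = (2J+1)*Δ*N² = 300
  k=0: +1/(0!*1!*1!*1!*4!*0!) = 1/24
  k=1: −1/(1!*0!*0!*0!*5!*1!) = -1/120
Σ = 1/30  ⇒  CG² = 300*1/30² = 1/3
CG = +√(1/3) = +0.577350

+√(1/3) = +0.577350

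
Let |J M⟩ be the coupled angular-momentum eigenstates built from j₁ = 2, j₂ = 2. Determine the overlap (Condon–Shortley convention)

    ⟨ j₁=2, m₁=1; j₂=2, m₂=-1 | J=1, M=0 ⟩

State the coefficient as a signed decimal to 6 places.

-0.316228

j₁+j₂−J=3  J+j₁−j₂=1  J−j₁+j₂=1  j₁+j₂+J+1=6
(j₁±m₁, j₂±m₂, J±M) = (3,1,1,3,1,1)
P² = 9/10
sum k=0..1:
  [0] +1/6 = 1/6
  [1] −1/2 = -1/2
S = -1/3
C² = P²·S² = 1/10 ; C = -0.316228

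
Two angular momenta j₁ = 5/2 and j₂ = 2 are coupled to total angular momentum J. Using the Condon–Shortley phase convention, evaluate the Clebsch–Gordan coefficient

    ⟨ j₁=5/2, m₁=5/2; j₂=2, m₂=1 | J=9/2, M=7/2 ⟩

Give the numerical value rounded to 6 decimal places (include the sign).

triangle: 0!·5!·4!/10! = 2880/3628800
(j±m)!: 5!·0!·3!·1!·8!·1! = 29030400
prefactor² = (2J+1)·Δ·N² = 230400
  k=0: +1/(0!·0!·0!·3!·5!·1!) = 1/720
Σ = 1/720  ⇒  CG² = 230400·1/720² = 4/9
CG = +√(4/9) = +0.666667

+√(4/9) ≈ +0.666667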